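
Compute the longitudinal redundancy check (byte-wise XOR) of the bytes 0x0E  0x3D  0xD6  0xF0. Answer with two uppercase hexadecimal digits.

15

XOR the bytes together:
  start with 0x0E
  0x0E ⊕ 0x3D = 0x33
  0x33 ⊕ 0xD6 = 0xE5
  0xE5 ⊕ 0xF0 = 0x15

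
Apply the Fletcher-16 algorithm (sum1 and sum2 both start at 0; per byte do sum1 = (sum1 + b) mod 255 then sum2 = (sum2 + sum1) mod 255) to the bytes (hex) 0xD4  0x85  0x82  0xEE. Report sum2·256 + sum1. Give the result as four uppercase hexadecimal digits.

Running sums (mod 255):
  after byte 0 (0xD4): sum1=212, sum2=212
  after byte 1 (0x85): sum1=90, sum2=47
  after byte 2 (0x82): sum1=220, sum2=12
  after byte 3 (0xEE): sum1=203, sum2=215
Checksum = sum2·256 + sum1 = 215·256 + 203 = 55243 = 0xD7CB.

D7CB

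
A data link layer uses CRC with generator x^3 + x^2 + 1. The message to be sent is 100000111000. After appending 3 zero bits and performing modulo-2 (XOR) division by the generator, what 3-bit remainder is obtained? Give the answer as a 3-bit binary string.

Append 3 zeros: 100000111000000. Divide by 1101 (XOR where the leading bit is 1):
  pos 0: 1000 XOR 1101 = 0101
  pos 1: 1010 XOR 1101 = 0111
  pos 2: 1110 XOR 1101 = 0011
  pos 4: 1111 XOR 1101 = 0010
  pos 6: 1010 XOR 1101 = 0111
  pos 7: 1110 XOR 1101 = 0011
  pos 9: 1100 XOR 1101 = 0001
Remainder (last 3 bits) = 100. This is the CRC / FCS.

100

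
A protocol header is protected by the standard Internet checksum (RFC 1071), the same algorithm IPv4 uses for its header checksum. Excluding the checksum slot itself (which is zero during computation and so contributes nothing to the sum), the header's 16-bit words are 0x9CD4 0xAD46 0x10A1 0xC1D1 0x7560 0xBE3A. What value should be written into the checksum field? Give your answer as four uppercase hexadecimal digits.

AFD6

One's-complement addition (fold any carry out of bit 15 back into bit 0):
  0x9CD4 + 0xAD46 = 0x14A1A → wrap carry → 0x4A1B
  0x4A1B + 0x10A1 = 0x05ABC
  0x5ABC + 0xC1D1 = 0x11C8D → wrap carry → 0x1C8E
  0x1C8E + 0x7560 = 0x091EE
  0x91EE + 0xBE3A = 0x15028 → wrap carry → 0x5029
One's-complement sum = 0x5029.
Checksum = ~0x5029 & 0xFFFF = 0xAFD6.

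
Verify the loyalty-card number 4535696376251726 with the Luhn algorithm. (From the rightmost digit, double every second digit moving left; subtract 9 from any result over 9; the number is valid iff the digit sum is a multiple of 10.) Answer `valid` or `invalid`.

invalid

From the right, keep odd positions and double even positions (subtract 9 from any doubled value over 9):
  doubled (positions 2,4,...): 4 2 4 5 3 3 6 8 → sum 35
  kept (positions 1,3,...): 6 7 5 6 3 9 5 5 → sum 46
Total = 81.
81 mod 10 = 1, so the number is invalid.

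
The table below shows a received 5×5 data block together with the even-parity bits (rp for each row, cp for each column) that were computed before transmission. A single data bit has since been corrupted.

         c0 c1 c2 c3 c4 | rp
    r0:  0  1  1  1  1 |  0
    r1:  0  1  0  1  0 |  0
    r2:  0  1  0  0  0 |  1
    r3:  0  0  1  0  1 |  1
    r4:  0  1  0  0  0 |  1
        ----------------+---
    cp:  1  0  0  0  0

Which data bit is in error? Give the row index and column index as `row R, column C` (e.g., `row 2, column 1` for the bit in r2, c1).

Recompute each row's even parity and compare to rp:
  r0: data parity 0, sent rp 0 → ok
  r1: data parity 0, sent rp 0 → ok
  r2: data parity 1, sent rp 1 → ok
  r3: data parity 0, sent rp 1 → mismatch
  r4: data parity 1, sent rp 1 → ok
Recompute each column's even parity and compare to cp:
  c0: data parity 0, sent cp 1 → mismatch
  c1: data parity 0, sent cp 0 → ok
  c2: data parity 0, sent cp 0 → ok
  c3: data parity 0, sent cp 0 → ok
  c4: data parity 0, sent cp 0 → ok
Exactly one row (r3) and one column (c0) fail → the flipped bit is at their intersection.

row 3, column 0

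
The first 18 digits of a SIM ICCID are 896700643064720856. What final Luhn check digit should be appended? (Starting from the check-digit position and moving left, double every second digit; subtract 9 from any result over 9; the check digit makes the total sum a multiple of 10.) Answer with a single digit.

Partial digits right→left: 6 5 8 0 2 7 4 6 0 3 4 6 0 0 7 6 9 8
Double every second digit counting from the check-digit position (so the 1st, 3rd, 5th, ... of the partial from the right).
  doubled (with −9 where >9): 3 7 4 8 0 8 0 5 9 → sum 44
  kept as-is: 5 0 7 6 3 6 0 6 8 → sum 41
Total = 44 + 41 = 85.
Check digit = (10 − (85 mod 10)) mod 10 = 5.

5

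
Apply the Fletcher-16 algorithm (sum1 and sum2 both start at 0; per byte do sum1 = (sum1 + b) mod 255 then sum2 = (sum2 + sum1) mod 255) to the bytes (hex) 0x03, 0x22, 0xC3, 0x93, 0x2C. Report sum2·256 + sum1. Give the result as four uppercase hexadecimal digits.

36A8

Running sums (mod 255):
  after byte 0 (0x03): sum1=3, sum2=3
  after byte 1 (0x22): sum1=37, sum2=40
  after byte 2 (0xC3): sum1=232, sum2=17
  after byte 3 (0x93): sum1=124, sum2=141
  after byte 4 (0x2C): sum1=168, sum2=54
Checksum = sum2·256 + sum1 = 54·256 + 168 = 13992 = 0x36A8.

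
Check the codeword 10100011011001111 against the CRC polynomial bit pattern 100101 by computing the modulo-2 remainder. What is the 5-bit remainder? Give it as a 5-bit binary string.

11100

Modulo-2 division of 10100011011001111 by 100101:
  pos 0: 101000 XOR 100101 = 001101
  pos 2: 110111 XOR 100101 = 010010
  pos 3: 100100 XOR 100101 = 000001
  pos 8: 111001 XOR 100101 = 011100
  pos 9: 111001 XOR 100101 = 011100
  pos 10: 111001 XOR 100101 = 011100
  pos 11: 111001 XOR 100101 = 011100
Remainder = 11100 (nonzero — an error is detected).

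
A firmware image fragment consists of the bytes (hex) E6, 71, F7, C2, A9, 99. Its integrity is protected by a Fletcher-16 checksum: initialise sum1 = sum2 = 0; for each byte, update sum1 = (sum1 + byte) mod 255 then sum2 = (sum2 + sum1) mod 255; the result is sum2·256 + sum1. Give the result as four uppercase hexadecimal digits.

B556

Running sums (mod 255):
  after byte 0 (E6): sum1=230, sum2=230
  after byte 1 (71): sum1=88, sum2=63
  after byte 2 (F7): sum1=80, sum2=143
  after byte 3 (C2): sum1=19, sum2=162
  after byte 4 (A9): sum1=188, sum2=95
  after byte 5 (99): sum1=86, sum2=181
Checksum = sum2·256 + sum1 = 181·256 + 86 = 46422 = 0xB556.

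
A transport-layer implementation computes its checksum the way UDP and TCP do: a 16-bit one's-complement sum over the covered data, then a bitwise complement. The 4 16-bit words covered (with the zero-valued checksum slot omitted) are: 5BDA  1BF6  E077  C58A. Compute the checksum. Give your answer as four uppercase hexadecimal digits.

One's-complement addition (fold any carry out of bit 15 back into bit 0):
  0x5BDA + 0x1BF6 = 0x077D0
  0x77D0 + 0xE077 = 0x15847 → wrap carry → 0x5848
  0x5848 + 0xC58A = 0x11DD2 → wrap carry → 0x1DD3
One's-complement sum = 0x1DD3.
Checksum = ~0x1DD3 & 0xFFFF = 0xE22C.

E22C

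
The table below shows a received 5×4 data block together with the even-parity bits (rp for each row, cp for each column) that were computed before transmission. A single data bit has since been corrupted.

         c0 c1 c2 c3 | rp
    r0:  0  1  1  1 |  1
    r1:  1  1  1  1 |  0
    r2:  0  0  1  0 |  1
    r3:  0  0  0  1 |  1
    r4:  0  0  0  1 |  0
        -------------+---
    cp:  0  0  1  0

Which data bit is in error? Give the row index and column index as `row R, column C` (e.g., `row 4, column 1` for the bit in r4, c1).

row 4, column 0

Recompute each row's even parity and compare to rp:
  r0: data parity 1, sent rp 1 → ok
  r1: data parity 0, sent rp 0 → ok
  r2: data parity 1, sent rp 1 → ok
  r3: data parity 1, sent rp 1 → ok
  r4: data parity 1, sent rp 0 → mismatch
Recompute each column's even parity and compare to cp:
  c0: data parity 1, sent cp 0 → mismatch
  c1: data parity 0, sent cp 0 → ok
  c2: data parity 1, sent cp 1 → ok
  c3: data parity 0, sent cp 0 → ok
Exactly one row (r4) and one column (c0) fail → the flipped bit is at their intersection.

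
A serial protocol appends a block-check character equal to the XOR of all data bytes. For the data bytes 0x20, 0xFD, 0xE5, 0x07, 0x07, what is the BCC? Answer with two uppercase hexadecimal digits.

XOR the bytes together:
  start with 0x20
  0x20 ⊕ 0xFD = 0xDD
  0xDD ⊕ 0xE5 = 0x38
  0x38 ⊕ 0x07 = 0x3F
  0x3F ⊕ 0x07 = 0x38

38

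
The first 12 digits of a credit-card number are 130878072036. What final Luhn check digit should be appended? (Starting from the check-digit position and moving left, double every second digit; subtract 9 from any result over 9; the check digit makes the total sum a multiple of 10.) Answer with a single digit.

9

Partial digits right→left: 6 3 0 2 7 0 8 7 8 0 3 1
Double every second digit counting from the check-digit position (so the 1st, 3rd, 5th, ... of the partial from the right).
  doubled (with −9 where >9): 3 0 5 7 7 6 → sum 28
  kept as-is: 3 2 0 7 0 1 → sum 13
Total = 28 + 13 = 41.
Check digit = (10 − (41 mod 10)) mod 10 = 9.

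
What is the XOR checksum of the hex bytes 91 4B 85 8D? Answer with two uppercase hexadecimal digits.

D2

XOR the bytes together:
  start with 0x91
  0x91 ⊕ 0x4B = 0xDA
  0xDA ⊕ 0x85 = 0x5F
  0x5F ⊕ 0x8D = 0xD2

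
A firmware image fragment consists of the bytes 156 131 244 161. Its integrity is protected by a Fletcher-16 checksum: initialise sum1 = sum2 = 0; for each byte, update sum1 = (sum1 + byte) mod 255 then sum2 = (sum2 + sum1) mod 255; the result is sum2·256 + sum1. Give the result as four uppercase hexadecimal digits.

88B6

Running sums (mod 255):
  after byte 0 (156): sum1=156, sum2=156
  after byte 1 (131): sum1=32, sum2=188
  after byte 2 (244): sum1=21, sum2=209
  after byte 3 (161): sum1=182, sum2=136
Checksum = sum2·256 + sum1 = 136·256 + 182 = 34998 = 0x88B6.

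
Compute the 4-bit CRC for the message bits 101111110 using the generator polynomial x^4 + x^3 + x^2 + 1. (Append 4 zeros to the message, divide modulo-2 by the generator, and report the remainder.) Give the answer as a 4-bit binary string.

Append 4 zeros: 1011111100000. Divide by 11101 (XOR where the leading bit is 1):
  pos 0: 10111 XOR 11101 = 01010
  pos 1: 10101 XOR 11101 = 01000
  pos 2: 10001 XOR 11101 = 01100
  pos 3: 11001 XOR 11101 = 00100
  pos 5: 10000 XOR 11101 = 01101
  pos 6: 11010 XOR 11101 = 00111
  pos 8: 11100 XOR 11101 = 00001
Remainder (last 4 bits) = 0001. This is the CRC / FCS.

0001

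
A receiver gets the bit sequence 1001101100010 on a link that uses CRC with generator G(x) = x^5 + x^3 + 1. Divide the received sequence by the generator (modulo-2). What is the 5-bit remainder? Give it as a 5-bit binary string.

Modulo-2 division of 1001101100010 by 101001:
  pos 0: 100110 XOR 101001 = 001111
  pos 2: 111111 XOR 101001 = 010110
  pos 3: 101100 XOR 101001 = 000101
  pos 6: 101001 XOR 101001 = 000000
Remainder = 00000 (zero — the frame passes the CRC check).

00000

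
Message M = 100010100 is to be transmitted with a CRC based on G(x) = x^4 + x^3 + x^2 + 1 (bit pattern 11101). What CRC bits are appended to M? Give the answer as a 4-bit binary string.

Append 4 zeros: 1000101000000. Divide by 11101 (XOR where the leading bit is 1):
  pos 0: 10001 XOR 11101 = 01100
  pos 1: 11000 XOR 11101 = 00101
  pos 3: 10110 XOR 11101 = 01011
  pos 4: 10110 XOR 11101 = 01011
  pos 5: 10110 XOR 11101 = 01011
  pos 6: 10110 XOR 11101 = 01011
  pos 7: 10110 XOR 11101 = 01011
  pos 8: 10110 XOR 11101 = 01011
Remainder (last 4 bits) = 1011. This is the CRC / FCS.

1011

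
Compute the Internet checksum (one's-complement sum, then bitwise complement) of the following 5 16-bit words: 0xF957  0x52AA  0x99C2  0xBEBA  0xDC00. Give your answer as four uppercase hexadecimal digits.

One's-complement addition (fold any carry out of bit 15 back into bit 0):
  0xF957 + 0x52AA = 0x14C01 → wrap carry → 0x4C02
  0x4C02 + 0x99C2 = 0x0E5C4
  0xE5C4 + 0xBEBA = 0x1A47E → wrap carry → 0xA47F
  0xA47F + 0xDC00 = 0x1807F → wrap carry → 0x8080
One's-complement sum = 0x8080.
Checksum = ~0x8080 & 0xFFFF = 0x7F7F.

7F7F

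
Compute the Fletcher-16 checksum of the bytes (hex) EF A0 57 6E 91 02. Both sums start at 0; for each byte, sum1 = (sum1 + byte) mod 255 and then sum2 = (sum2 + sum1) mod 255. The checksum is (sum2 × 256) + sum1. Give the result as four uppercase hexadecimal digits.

90E9

Running sums (mod 255):
  after byte 0 (EF): sum1=239, sum2=239
  after byte 1 (A0): sum1=144, sum2=128
  after byte 2 (57): sum1=231, sum2=104
  after byte 3 (6E): sum1=86, sum2=190
  after byte 4 (91): sum1=231, sum2=166
  after byte 5 (02): sum1=233, sum2=144
Checksum = sum2·256 + sum1 = 144·256 + 233 = 37097 = 0x90E9.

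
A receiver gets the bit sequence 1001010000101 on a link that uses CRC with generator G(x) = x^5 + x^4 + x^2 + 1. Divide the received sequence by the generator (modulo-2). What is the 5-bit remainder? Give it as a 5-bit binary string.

Modulo-2 division of 1001010000101 by 110101:
  pos 0: 100101 XOR 110101 = 010000
  pos 1: 100000 XOR 110101 = 010101
  pos 2: 101010 XOR 110101 = 011111
  pos 3: 111110 XOR 110101 = 001011
  pos 5: 101101 XOR 110101 = 011000
  pos 6: 110000 XOR 110101 = 000101
Remainder = 01011 (nonzero — an error is detected).

01011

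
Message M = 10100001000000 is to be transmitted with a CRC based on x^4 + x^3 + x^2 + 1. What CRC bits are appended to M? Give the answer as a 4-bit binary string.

0010

Append 4 zeros: 101000010000000000. Divide by 11101 (XOR where the leading bit is 1):
  pos 0: 10100 XOR 11101 = 01001
  pos 1: 10010 XOR 11101 = 01111
  pos 2: 11110 XOR 11101 = 00011
  pos 5: 11100 XOR 11101 = 00001
  pos 9: 10000 XOR 11101 = 01101
  pos 10: 11010 XOR 11101 = 00111
  pos 12: 11100 XOR 11101 = 00001
Remainder (last 4 bits) = 0010. This is the CRC / FCS.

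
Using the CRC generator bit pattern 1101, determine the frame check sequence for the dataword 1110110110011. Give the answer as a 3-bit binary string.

Append 3 zeros: 1110110110011000. Divide by 1101 (XOR where the leading bit is 1):
  pos 0: 1110 XOR 1101 = 0011
  pos 2: 1111 XOR 1101 = 0010
  pos 4: 1001 XOR 1101 = 0100
  pos 5: 1001 XOR 1101 = 0100
  pos 6: 1000 XOR 1101 = 0101
  pos 7: 1010 XOR 1101 = 0111
  pos 8: 1111 XOR 1101 = 0010
  pos 10: 1010 XOR 1101 = 0111
  pos 11: 1110 XOR 1101 = 0011
Remainder (last 3 bits) = 110. This is the CRC / FCS.

110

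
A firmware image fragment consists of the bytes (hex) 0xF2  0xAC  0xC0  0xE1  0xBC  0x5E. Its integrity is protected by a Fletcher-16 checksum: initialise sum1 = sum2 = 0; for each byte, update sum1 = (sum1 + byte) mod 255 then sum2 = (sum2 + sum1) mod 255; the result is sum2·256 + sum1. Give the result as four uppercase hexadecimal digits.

Running sums (mod 255):
  after byte 0 (0xF2): sum1=242, sum2=242
  after byte 1 (0xAC): sum1=159, sum2=146
  after byte 2 (0xC0): sum1=96, sum2=242
  after byte 3 (0xE1): sum1=66, sum2=53
  after byte 4 (0xBC): sum1=254, sum2=52
  after byte 5 (0x5E): sum1=93, sum2=145
Checksum = sum2·256 + sum1 = 145·256 + 93 = 37213 = 0x915D.

915D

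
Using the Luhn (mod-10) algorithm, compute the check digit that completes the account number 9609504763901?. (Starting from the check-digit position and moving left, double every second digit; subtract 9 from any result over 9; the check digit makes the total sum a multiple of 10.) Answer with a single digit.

Partial digits right→left: 1 0 9 3 6 7 4 0 5 9 0 6 9
Double every second digit counting from the check-digit position (so the 1st, 3rd, 5th, ... of the partial from the right).
  doubled (with −9 where >9): 2 9 3 8 1 0 9 → sum 32
  kept as-is: 0 3 7 0 9 6 → sum 25
Total = 32 + 25 = 57.
Check digit = (10 − (57 mod 10)) mod 10 = 3.

3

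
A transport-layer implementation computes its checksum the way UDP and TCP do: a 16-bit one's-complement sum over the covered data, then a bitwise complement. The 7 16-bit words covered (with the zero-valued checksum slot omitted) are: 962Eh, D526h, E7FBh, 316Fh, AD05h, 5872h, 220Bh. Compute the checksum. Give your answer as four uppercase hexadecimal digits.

One's-complement addition (fold any carry out of bit 15 back into bit 0):
  0x962E + 0xD526 = 0x16B54 → wrap carry → 0x6B55
  0x6B55 + 0xE7FB = 0x15350 → wrap carry → 0x5351
  0x5351 + 0x316F = 0x084C0
  0x84C0 + 0xAD05 = 0x131C5 → wrap carry → 0x31C6
  0x31C6 + 0x5872 = 0x08A38
  0x8A38 + 0x220B = 0x0AC43
One's-complement sum = 0xAC43.
Checksum = ~0xAC43 & 0xFFFF = 0x53BC.

53BC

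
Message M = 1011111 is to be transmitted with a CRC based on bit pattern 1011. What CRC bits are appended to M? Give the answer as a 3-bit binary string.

Append 3 zeros: 1011111000. Divide by 1011 (XOR where the leading bit is 1):
  pos 0: 1011 XOR 1011 = 0000
  pos 4: 1110 XOR 1011 = 0101
  pos 5: 1010 XOR 1011 = 0001
Remainder (last 3 bits) = 010. This is the CRC / FCS.

010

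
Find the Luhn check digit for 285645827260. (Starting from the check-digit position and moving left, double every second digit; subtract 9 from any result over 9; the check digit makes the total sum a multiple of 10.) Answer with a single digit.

9

Partial digits right→left: 0 6 2 7 2 8 5 4 6 5 8 2
Double every second digit counting from the check-digit position (so the 1st, 3rd, 5th, ... of the partial from the right).
  doubled (with −9 where >9): 0 4 4 1 3 7 → sum 19
  kept as-is: 6 7 8 4 5 2 → sum 32
Total = 19 + 32 = 51.
Check digit = (10 − (51 mod 10)) mod 10 = 9.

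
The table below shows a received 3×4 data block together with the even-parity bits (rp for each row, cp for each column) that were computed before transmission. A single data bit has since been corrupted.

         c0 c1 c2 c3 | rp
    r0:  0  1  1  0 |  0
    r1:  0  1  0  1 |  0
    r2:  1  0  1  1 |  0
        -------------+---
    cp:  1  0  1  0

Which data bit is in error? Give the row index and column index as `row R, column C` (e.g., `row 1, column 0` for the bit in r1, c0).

Recompute each row's even parity and compare to rp:
  r0: data parity 0, sent rp 0 → ok
  r1: data parity 0, sent rp 0 → ok
  r2: data parity 1, sent rp 0 → mismatch
Recompute each column's even parity and compare to cp:
  c0: data parity 1, sent cp 1 → ok
  c1: data parity 0, sent cp 0 → ok
  c2: data parity 0, sent cp 1 → mismatch
  c3: data parity 0, sent cp 0 → ok
Exactly one row (r2) and one column (c2) fail → the flipped bit is at their intersection.

row 2, column 2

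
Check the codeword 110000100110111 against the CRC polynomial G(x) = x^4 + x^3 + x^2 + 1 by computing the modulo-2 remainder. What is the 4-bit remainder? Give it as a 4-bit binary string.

Modulo-2 division of 110000100110111 by 11101:
  pos 0: 11000 XOR 11101 = 00101
  pos 2: 10101 XOR 11101 = 01000
  pos 3: 10000 XOR 11101 = 01101
  pos 4: 11010 XOR 11101 = 00111
  pos 6: 11111 XOR 11101 = 00010
  pos 9: 10011 XOR 11101 = 01110
  pos 10: 11101 XOR 11101 = 00000
Remainder = 0000 (zero — the frame passes the CRC check).

0000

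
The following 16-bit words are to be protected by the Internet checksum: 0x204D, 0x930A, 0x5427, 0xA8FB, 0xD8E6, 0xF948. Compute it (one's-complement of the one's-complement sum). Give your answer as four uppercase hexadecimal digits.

7D55

One's-complement addition (fold any carry out of bit 15 back into bit 0):
  0x204D + 0x930A = 0x0B357
  0xB357 + 0x5427 = 0x1077E → wrap carry → 0x077F
  0x077F + 0xA8FB = 0x0B07A
  0xB07A + 0xD8E6 = 0x18960 → wrap carry → 0x8961
  0x8961 + 0xF948 = 0x182A9 → wrap carry → 0x82AA
One's-complement sum = 0x82AA.
Checksum = ~0x82AA & 0xFFFF = 0x7D55.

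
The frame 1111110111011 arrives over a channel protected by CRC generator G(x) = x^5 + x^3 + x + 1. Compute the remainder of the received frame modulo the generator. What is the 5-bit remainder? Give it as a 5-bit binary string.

00001

Modulo-2 division of 1111110111011 by 101011:
  pos 0: 111111 XOR 101011 = 010100
  pos 1: 101000 XOR 101011 = 000011
  pos 5: 111110 XOR 101011 = 010101
  pos 6: 101011 XOR 101011 = 000000
Remainder = 00001 (nonzero — an error is detected).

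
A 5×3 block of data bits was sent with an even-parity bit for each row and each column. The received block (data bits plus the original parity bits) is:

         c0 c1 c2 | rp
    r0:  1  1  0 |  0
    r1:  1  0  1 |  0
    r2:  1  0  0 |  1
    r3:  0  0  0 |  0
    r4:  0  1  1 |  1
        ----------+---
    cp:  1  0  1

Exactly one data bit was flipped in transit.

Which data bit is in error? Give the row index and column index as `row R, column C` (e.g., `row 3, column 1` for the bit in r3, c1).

Recompute each row's even parity and compare to rp:
  r0: data parity 0, sent rp 0 → ok
  r1: data parity 0, sent rp 0 → ok
  r2: data parity 1, sent rp 1 → ok
  r3: data parity 0, sent rp 0 → ok
  r4: data parity 0, sent rp 1 → mismatch
Recompute each column's even parity and compare to cp:
  c0: data parity 1, sent cp 1 → ok
  c1: data parity 0, sent cp 0 → ok
  c2: data parity 0, sent cp 1 → mismatch
Exactly one row (r4) and one column (c2) fail → the flipped bit is at their intersection.

row 4, column 2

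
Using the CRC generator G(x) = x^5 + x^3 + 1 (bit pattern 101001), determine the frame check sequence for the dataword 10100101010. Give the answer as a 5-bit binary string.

Append 5 zeros: 1010010101000000. Divide by 101001 (XOR where the leading bit is 1):
  pos 0: 101001 XOR 101001 = 000000
  pos 7: 101000 XOR 101001 = 000001
Remainder (last 5 bits) = 01000. This is the CRC / FCS.

01000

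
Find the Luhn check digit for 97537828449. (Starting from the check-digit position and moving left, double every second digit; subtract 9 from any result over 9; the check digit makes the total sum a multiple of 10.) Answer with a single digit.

Partial digits right→left: 9 4 4 8 2 8 7 3 5 7 9
Double every second digit counting from the check-digit position (so the 1st, 3rd, 5th, ... of the partial from the right).
  doubled (with −9 where >9): 9 8 4 5 1 9 → sum 36
  kept as-is: 4 8 8 3 7 → sum 30
Total = 36 + 30 = 66.
Check digit = (10 − (66 mod 10)) mod 10 = 4.

4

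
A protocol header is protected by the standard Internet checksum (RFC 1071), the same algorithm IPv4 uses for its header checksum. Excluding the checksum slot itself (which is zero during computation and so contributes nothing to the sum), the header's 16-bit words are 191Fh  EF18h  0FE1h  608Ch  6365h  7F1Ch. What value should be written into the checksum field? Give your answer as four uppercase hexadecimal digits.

A4D8

One's-complement addition (fold any carry out of bit 15 back into bit 0):
  0x191F + 0xEF18 = 0x10837 → wrap carry → 0x0838
  0x0838 + 0x0FE1 = 0x01819
  0x1819 + 0x608C = 0x078A5
  0x78A5 + 0x6365 = 0x0DC0A
  0xDC0A + 0x7F1C = 0x15B26 → wrap carry → 0x5B27
One's-complement sum = 0x5B27.
Checksum = ~0x5B27 & 0xFFFF = 0xA4D8.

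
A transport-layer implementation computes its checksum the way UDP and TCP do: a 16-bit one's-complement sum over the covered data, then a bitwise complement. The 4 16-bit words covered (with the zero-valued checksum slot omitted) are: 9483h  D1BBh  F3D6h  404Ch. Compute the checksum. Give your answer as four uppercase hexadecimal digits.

One's-complement addition (fold any carry out of bit 15 back into bit 0):
  0x9483 + 0xD1BB = 0x1663E → wrap carry → 0x663F
  0x663F + 0xF3D6 = 0x15A15 → wrap carry → 0x5A16
  0x5A16 + 0x404C = 0x09A62
One's-complement sum = 0x9A62.
Checksum = ~0x9A62 & 0xFFFF = 0x659D.

659D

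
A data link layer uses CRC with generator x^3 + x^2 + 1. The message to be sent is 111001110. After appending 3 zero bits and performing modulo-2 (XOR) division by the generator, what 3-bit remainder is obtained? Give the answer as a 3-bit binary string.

Append 3 zeros: 111001110000. Divide by 1101 (XOR where the leading bit is 1):
  pos 0: 1110 XOR 1101 = 0011
  pos 2: 1101 XOR 1101 = 0000
  pos 6: 1100 XOR 1101 = 0001
Remainder (last 3 bits) = 100. This is the CRC / FCS.

100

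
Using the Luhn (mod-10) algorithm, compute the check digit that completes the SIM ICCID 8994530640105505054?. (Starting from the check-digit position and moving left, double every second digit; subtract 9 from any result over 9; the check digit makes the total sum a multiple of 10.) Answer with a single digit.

Partial digits right→left: 4 5 0 5 0 5 5 0 1 0 4 6 0 3 5 4 9 9 8
Double every second digit counting from the check-digit position (so the 1st, 3rd, 5th, ... of the partial from the right).
  doubled (with −9 where >9): 8 0 0 1 2 8 0 1 9 7 → sum 36
  kept as-is: 5 5 5 0 0 6 3 4 9 → sum 37
Total = 36 + 37 = 73.
Check digit = (10 − (73 mod 10)) mod 10 = 7.

7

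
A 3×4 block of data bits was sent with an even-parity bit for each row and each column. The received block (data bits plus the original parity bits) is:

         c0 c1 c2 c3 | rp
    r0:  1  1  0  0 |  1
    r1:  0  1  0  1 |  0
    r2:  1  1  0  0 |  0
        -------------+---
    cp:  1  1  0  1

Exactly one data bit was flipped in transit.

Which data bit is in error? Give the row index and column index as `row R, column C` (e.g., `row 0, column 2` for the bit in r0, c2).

row 0, column 0

Recompute each row's even parity and compare to rp:
  r0: data parity 0, sent rp 1 → mismatch
  r1: data parity 0, sent rp 0 → ok
  r2: data parity 0, sent rp 0 → ok
Recompute each column's even parity and compare to cp:
  c0: data parity 0, sent cp 1 → mismatch
  c1: data parity 1, sent cp 1 → ok
  c2: data parity 0, sent cp 0 → ok
  c3: data parity 1, sent cp 1 → ok
Exactly one row (r0) and one column (c0) fail → the flipped bit is at their intersection.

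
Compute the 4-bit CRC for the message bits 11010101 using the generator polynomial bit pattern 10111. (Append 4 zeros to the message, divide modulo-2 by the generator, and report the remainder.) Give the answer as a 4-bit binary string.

0001

Append 4 zeros: 110101010000. Divide by 10111 (XOR where the leading bit is 1):
  pos 0: 11010 XOR 10111 = 01101
  pos 1: 11011 XOR 10111 = 01100
  pos 2: 11000 XOR 10111 = 01111
  pos 3: 11111 XOR 10111 = 01000
  pos 4: 10000 XOR 10111 = 00111
  pos 6: 11100 XOR 10111 = 01011
  pos 7: 10110 XOR 10111 = 00001
Remainder (last 4 bits) = 0001. This is the CRC / FCS.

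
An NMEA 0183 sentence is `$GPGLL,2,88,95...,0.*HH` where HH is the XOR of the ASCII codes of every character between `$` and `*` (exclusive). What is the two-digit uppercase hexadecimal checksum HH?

5E

XOR the ASCII codes of the payload characters:
  'G' = 0x47 → acc = 0x47
  'P' = 0x50 → acc = 0x17
  'G' = 0x47 → acc = 0x50
  'L' = 0x4C → acc = 0x1C
  'L' = 0x4C → acc = 0x50
  ',' = 0x2C → acc = 0x7C
  '2' = 0x32 → acc = 0x4E
  ',' = 0x2C → acc = 0x62
  '8' = 0x38 → acc = 0x5A
  '8' = 0x38 → acc = 0x62
  ',' = 0x2C → acc = 0x4E
  '9' = 0x39 → acc = 0x77
  '5' = 0x35 → acc = 0x42
  '.' = 0x2E → acc = 0x6C
  '.' = 0x2E → acc = 0x42
  '.' = 0x2E → acc = 0x6C
  ',' = 0x2C → acc = 0x40
  '0' = 0x30 → acc = 0x70
  '.' = 0x2E → acc = 0x5E
Checksum = 0x5E.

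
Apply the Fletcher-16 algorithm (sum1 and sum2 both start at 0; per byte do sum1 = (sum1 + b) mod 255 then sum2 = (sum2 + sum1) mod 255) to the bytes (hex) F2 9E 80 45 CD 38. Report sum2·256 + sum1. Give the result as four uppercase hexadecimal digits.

705D

Running sums (mod 255):
  after byte 0 (F2): sum1=242, sum2=242
  after byte 1 (9E): sum1=145, sum2=132
  after byte 2 (80): sum1=18, sum2=150
  after byte 3 (45): sum1=87, sum2=237
  after byte 4 (CD): sum1=37, sum2=19
  after byte 5 (38): sum1=93, sum2=112
Checksum = sum2·256 + sum1 = 112·256 + 93 = 28765 = 0x705D.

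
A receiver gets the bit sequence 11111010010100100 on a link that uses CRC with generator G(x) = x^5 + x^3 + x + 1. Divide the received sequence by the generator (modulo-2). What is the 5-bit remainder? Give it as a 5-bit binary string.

01000

Modulo-2 division of 11111010010100100 by 101011:
  pos 0: 111110 XOR 101011 = 010101
  pos 1: 101011 XOR 101011 = 000000
  pos 9: 101001 XOR 101011 = 000010
Remainder = 01000 (nonzero — an error is detected).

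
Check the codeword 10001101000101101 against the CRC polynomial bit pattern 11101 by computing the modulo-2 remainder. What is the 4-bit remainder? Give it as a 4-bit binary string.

0000

Modulo-2 division of 10001101000101101 by 11101:
  pos 0: 10001 XOR 11101 = 01100
  pos 1: 11001 XOR 11101 = 00100
  pos 3: 10001 XOR 11101 = 01100
  pos 4: 11000 XOR 11101 = 00101
  pos 6: 10100 XOR 11101 = 01001
  pos 7: 10011 XOR 11101 = 01110
  pos 8: 11100 XOR 11101 = 00001
  pos 12: 11101 XOR 11101 = 00000
Remainder = 0000 (zero — the frame passes the CRC check).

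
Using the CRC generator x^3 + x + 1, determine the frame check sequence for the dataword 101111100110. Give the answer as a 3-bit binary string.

Append 3 zeros: 101111100110000. Divide by 1011 (XOR where the leading bit is 1):
  pos 0: 1011 XOR 1011 = 0000
  pos 4: 1110 XOR 1011 = 0101
  pos 5: 1010 XOR 1011 = 0001
  pos 8: 1110 XOR 1011 = 0101
  pos 9: 1010 XOR 1011 = 0001
Remainder (last 3 bits) = 100. This is the CRC / FCS.

100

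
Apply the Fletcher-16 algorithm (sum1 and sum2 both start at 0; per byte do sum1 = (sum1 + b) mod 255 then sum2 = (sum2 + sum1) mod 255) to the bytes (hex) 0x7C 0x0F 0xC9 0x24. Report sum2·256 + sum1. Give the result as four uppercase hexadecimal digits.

Running sums (mod 255):
  after byte 0 (0x7C): sum1=124, sum2=124
  after byte 1 (0x0F): sum1=139, sum2=8
  after byte 2 (0xC9): sum1=85, sum2=93
  after byte 3 (0x24): sum1=121, sum2=214
Checksum = sum2·256 + sum1 = 214·256 + 121 = 54905 = 0xD679.

D679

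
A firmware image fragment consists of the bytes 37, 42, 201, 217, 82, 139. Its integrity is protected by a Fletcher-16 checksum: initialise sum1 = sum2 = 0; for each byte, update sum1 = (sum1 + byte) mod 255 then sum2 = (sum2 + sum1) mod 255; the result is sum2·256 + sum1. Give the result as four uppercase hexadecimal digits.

96D0

Running sums (mod 255):
  after byte 0 (37): sum1=37, sum2=37
  after byte 1 (42): sum1=79, sum2=116
  after byte 2 (201): sum1=25, sum2=141
  after byte 3 (217): sum1=242, sum2=128
  after byte 4 (82): sum1=69, sum2=197
  after byte 5 (139): sum1=208, sum2=150
Checksum = sum2·256 + sum1 = 150·256 + 208 = 38608 = 0x96D0.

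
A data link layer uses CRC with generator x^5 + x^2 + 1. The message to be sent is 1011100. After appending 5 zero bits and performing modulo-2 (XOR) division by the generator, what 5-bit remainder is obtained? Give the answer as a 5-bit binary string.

00100

Append 5 zeros: 101110000000. Divide by 100101 (XOR where the leading bit is 1):
  pos 0: 101110 XOR 100101 = 001011
  pos 2: 101100 XOR 100101 = 001001
  pos 4: 100100 XOR 100101 = 000001
Remainder (last 5 bits) = 00100. This is the CRC / FCS.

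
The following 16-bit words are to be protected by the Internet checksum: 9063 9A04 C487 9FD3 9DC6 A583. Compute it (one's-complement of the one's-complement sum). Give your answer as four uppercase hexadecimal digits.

One's-complement addition (fold any carry out of bit 15 back into bit 0):
  0x9063 + 0x9A04 = 0x12A67 → wrap carry → 0x2A68
  0x2A68 + 0xC487 = 0x0EEEF
  0xEEEF + 0x9FD3 = 0x18EC2 → wrap carry → 0x8EC3
  0x8EC3 + 0x9DC6 = 0x12C89 → wrap carry → 0x2C8A
  0x2C8A + 0xA583 = 0x0D20D
One's-complement sum = 0xD20D.
Checksum = ~0xD20D & 0xFFFF = 0x2DF2.

2DF2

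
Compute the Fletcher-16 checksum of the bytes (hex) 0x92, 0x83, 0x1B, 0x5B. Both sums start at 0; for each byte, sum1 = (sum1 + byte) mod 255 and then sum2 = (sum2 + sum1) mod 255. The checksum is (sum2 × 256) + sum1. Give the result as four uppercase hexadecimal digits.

Running sums (mod 255):
  after byte 0 (0x92): sum1=146, sum2=146
  after byte 1 (0x83): sum1=22, sum2=168
  after byte 2 (0x1B): sum1=49, sum2=217
  after byte 3 (0x5B): sum1=140, sum2=102
Checksum = sum2·256 + sum1 = 102·256 + 140 = 26252 = 0x668C.

668C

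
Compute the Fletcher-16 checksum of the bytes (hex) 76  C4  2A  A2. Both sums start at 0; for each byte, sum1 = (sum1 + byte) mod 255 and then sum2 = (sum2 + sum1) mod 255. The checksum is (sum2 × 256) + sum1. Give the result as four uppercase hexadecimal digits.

1F08

Running sums (mod 255):
  after byte 0 (76): sum1=118, sum2=118
  after byte 1 (C4): sum1=59, sum2=177
  after byte 2 (2A): sum1=101, sum2=23
  after byte 3 (A2): sum1=8, sum2=31
Checksum = sum2·256 + sum1 = 31·256 + 8 = 7944 = 0x1F08.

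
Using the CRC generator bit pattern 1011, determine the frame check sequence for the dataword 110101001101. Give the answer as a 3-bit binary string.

Append 3 zeros: 110101001101000. Divide by 1011 (XOR where the leading bit is 1):
  pos 0: 1101 XOR 1011 = 0110
  pos 1: 1100 XOR 1011 = 0111
  pos 2: 1111 XOR 1011 = 0100
  pos 3: 1000 XOR 1011 = 0011
  pos 5: 1101 XOR 1011 = 0110
  pos 6: 1101 XOR 1011 = 0110
  pos 7: 1100 XOR 1011 = 0111
  pos 8: 1111 XOR 1011 = 0100
  pos 9: 1000 XOR 1011 = 0011
  pos 11: 1100 XOR 1011 = 0111
Remainder (last 3 bits) = 111. This is the CRC / FCS.

111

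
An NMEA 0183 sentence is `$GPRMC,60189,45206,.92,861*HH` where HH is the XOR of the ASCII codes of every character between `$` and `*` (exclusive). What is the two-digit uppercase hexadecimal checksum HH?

52

XOR the ASCII codes of the payload characters:
  'G' = 0x47 → acc = 0x47
  'P' = 0x50 → acc = 0x17
  'R' = 0x52 → acc = 0x45
  'M' = 0x4D → acc = 0x08
  'C' = 0x43 → acc = 0x4B
  ',' = 0x2C → acc = 0x67
  '6' = 0x36 → acc = 0x51
  '0' = 0x30 → acc = 0x61
  '1' = 0x31 → acc = 0x50
  '8' = 0x38 → acc = 0x68
  '9' = 0x39 → acc = 0x51
  ',' = 0x2C → acc = 0x7D
  '4' = 0x34 → acc = 0x49
  '5' = 0x35 → acc = 0x7C
  '2' = 0x32 → acc = 0x4E
  '0' = 0x30 → acc = 0x7E
  '6' = 0x36 → acc = 0x48
  ',' = 0x2C → acc = 0x64
  '.' = 0x2E → acc = 0x4A
  '9' = 0x39 → acc = 0x73
  '2' = 0x32 → acc = 0x41
  ',' = 0x2C → acc = 0x6D
  '8' = 0x38 → acc = 0x55
  '6' = 0x36 → acc = 0x63
  '1' = 0x31 → acc = 0x52
Checksum = 0x52.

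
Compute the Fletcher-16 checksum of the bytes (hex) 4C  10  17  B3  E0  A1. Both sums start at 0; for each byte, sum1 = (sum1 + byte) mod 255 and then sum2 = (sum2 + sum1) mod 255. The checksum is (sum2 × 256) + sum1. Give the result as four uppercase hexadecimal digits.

Running sums (mod 255):
  after byte 0 (4C): sum1=76, sum2=76
  after byte 1 (10): sum1=92, sum2=168
  after byte 2 (17): sum1=115, sum2=28
  after byte 3 (B3): sum1=39, sum2=67
  after byte 4 (E0): sum1=8, sum2=75
  after byte 5 (A1): sum1=169, sum2=244
Checksum = sum2·256 + sum1 = 244·256 + 169 = 62633 = 0xF4A9.

F4A9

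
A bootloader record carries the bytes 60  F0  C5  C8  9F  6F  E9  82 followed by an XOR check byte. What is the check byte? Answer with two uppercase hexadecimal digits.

XOR the bytes together:
  start with 0x60
  0x60 ⊕ 0xF0 = 0x90
  0x90 ⊕ 0xC5 = 0x55
  0x55 ⊕ 0xC8 = 0x9D
  0x9D ⊕ 0x9F = 0x02
  0x02 ⊕ 0x6F = 0x6D
  0x6D ⊕ 0xE9 = 0x84
  0x84 ⊕ 0x82 = 0x06

06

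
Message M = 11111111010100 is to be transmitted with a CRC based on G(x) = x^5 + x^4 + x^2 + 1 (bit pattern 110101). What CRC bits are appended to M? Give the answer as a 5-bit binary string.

11000

Append 5 zeros: 1111111101010000000. Divide by 110101 (XOR where the leading bit is 1):
  pos 0: 111111 XOR 110101 = 001010
  pos 2: 101011 XOR 110101 = 011110
  pos 3: 111100 XOR 110101 = 001001
  pos 5: 100110 XOR 110101 = 010011
  pos 6: 100111 XOR 110101 = 010010
  pos 7: 100100 XOR 110101 = 010001
  pos 8: 100010 XOR 110101 = 010111
  pos 9: 101110 XOR 110101 = 011011
  pos 10: 110110 XOR 110101 = 000011
Remainder (last 5 bits) = 11000. This is the CRC / FCS.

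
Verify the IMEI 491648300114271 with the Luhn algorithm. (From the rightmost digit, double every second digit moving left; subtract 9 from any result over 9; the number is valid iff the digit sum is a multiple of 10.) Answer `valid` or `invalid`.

From the right, keep odd positions and double even positions (subtract 9 from any doubled value over 9):
  doubled (positions 2,4,...): 5 8 2 0 7 3 9 → sum 34
  kept (positions 1,3,...): 1 2 1 0 3 4 1 4 → sum 16
Total = 50.
50 mod 10 = 0, so the number is valid.

valid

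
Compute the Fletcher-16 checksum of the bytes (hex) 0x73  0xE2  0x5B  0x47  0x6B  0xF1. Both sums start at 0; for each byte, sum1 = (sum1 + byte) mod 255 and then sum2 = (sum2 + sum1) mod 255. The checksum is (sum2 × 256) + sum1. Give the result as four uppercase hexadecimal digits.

2F56

Running sums (mod 255):
  after byte 0 (0x73): sum1=115, sum2=115
  after byte 1 (0xE2): sum1=86, sum2=201
  after byte 2 (0x5B): sum1=177, sum2=123
  after byte 3 (0x47): sum1=248, sum2=116
  after byte 4 (0x6B): sum1=100, sum2=216
  after byte 5 (0xF1): sum1=86, sum2=47
Checksum = sum2·256 + sum1 = 47·256 + 86 = 12118 = 0x2F56.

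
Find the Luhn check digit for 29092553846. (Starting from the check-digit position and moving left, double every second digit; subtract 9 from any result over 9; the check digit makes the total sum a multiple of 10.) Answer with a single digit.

Partial digits right→left: 6 4 8 3 5 5 2 9 0 9 2
Double every second digit counting from the check-digit position (so the 1st, 3rd, 5th, ... of the partial from the right).
  doubled (with −9 where >9): 3 7 1 4 0 4 → sum 19
  kept as-is: 4 3 5 9 9 → sum 30
Total = 19 + 30 = 49.
Check digit = (10 − (49 mod 10)) mod 10 = 1.

1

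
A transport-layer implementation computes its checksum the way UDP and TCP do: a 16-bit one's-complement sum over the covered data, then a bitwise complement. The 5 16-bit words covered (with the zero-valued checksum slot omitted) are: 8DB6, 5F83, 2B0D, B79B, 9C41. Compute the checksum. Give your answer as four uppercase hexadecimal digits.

93DB

One's-complement addition (fold any carry out of bit 15 back into bit 0):
  0x8DB6 + 0x5F83 = 0x0ED39
  0xED39 + 0x2B0D = 0x11846 → wrap carry → 0x1847
  0x1847 + 0xB79B = 0x0CFE2
  0xCFE2 + 0x9C41 = 0x16C23 → wrap carry → 0x6C24
One's-complement sum = 0x6C24.
Checksum = ~0x6C24 & 0xFFFF = 0x93DB.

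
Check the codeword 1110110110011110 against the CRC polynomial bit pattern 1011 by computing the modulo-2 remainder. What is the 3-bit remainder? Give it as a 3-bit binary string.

011

Modulo-2 division of 1110110110011110 by 1011:
  pos 0: 1110 XOR 1011 = 0101
  pos 1: 1011 XOR 1011 = 0000
  pos 5: 1011 XOR 1011 = 0000
  pos 11: 1111 XOR 1011 = 0100
  pos 12: 1000 XOR 1011 = 0011
Remainder = 011 (nonzero — an error is detected).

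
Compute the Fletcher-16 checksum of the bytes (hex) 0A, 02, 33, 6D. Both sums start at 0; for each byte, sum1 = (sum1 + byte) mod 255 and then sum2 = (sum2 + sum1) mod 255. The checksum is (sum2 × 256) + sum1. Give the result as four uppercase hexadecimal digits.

Running sums (mod 255):
  after byte 0 (0A): sum1=10, sum2=10
  after byte 1 (02): sum1=12, sum2=22
  after byte 2 (33): sum1=63, sum2=85
  after byte 3 (6D): sum1=172, sum2=2
Checksum = sum2·256 + sum1 = 2·256 + 172 = 684 = 0x02AC.

02AC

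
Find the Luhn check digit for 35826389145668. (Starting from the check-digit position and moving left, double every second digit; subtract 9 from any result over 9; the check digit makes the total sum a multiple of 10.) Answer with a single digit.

5

Partial digits right→left: 8 6 6 5 4 1 9 8 3 6 2 8 5 3
Double every second digit counting from the check-digit position (so the 1st, 3rd, 5th, ... of the partial from the right).
  doubled (with −9 where >9): 7 3 8 9 6 4 1 → sum 38
  kept as-is: 6 5 1 8 6 8 3 → sum 37
Total = 38 + 37 = 75.
Check digit = (10 − (75 mod 10)) mod 10 = 5.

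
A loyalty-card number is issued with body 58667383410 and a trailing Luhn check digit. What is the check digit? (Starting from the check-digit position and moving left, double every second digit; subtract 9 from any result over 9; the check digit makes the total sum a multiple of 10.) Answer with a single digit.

5

Partial digits right→left: 0 1 4 3 8 3 7 6 6 8 5
Double every second digit counting from the check-digit position (so the 1st, 3rd, 5th, ... of the partial from the right).
  doubled (with −9 where >9): 0 8 7 5 3 1 → sum 24
  kept as-is: 1 3 3 6 8 → sum 21
Total = 24 + 21 = 45.
Check digit = (10 − (45 mod 10)) mod 10 = 5.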